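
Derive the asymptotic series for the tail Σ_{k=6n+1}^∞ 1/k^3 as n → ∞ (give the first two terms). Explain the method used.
Σ_{k>6n} 1/k^3 = 1/(2 · (6n)^2) − 1/(2 · (6n)^3) + O(1/(6n)^4)

Compare to the integral: ∫_{6n}^∞ x^(−3) dx = [−x^(−2)/2]_{6n}^∞ = 1/((3−1)·(6n)^2). The Euler-Maclaurin correction adds −f(6n)/2 = −1/(2·(6n)^3). Euler-Maclaurin then gives
  Σ_{k>6n} 1/k^3 = ∫_{6n}^∞ dx/x^3 − 1/(2·(6n)^3) + O(1/(6n)^4).
(Equivalently this is ζ(3) − Σ_{k≤6n} 1/k^3.)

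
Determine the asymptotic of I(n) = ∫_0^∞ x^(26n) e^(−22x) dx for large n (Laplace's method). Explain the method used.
I(n) ~ (sqrt(2π·26n) / 22) · (26n/(22e))^(26n)

Write the integrand as exp(26n ln x − 22x) and set f(x) = 26n ln x − 22x. Then f'(x) = 26n/x − 22 = 0 at x* = 26n/22, and f''(x*) = −26n/x*^2 = −22^2/(26n). Laplace's method (interior maximum) gives
  I(n) ~ e^(f(x*)) · sqrt(2π / |f''(x*)|)
        = exp(26n ln(26n/22) − 26n) · sqrt(2π · 26n / 22^2)
        = (26n/22)^(26n) e^(−26n) · sqrt(2π·26n) / 22
        = (sqrt(2π·26n) / 22) · (26n/(22e))^(26n).
This matches Γ(26n+1)/22^(26n+1) with Stirling applied to Γ.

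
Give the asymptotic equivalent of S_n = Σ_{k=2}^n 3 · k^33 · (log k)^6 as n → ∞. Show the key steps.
S_n ~ 3 · n^34 · (log n)^6 / 34

By integral comparison, S_n = ∫_1^n 3 · x^33 · (log x)^6 dx + O(n^33 · (log n)^6). For the integral, the leading term of ∫_1^n x^33 (log x)^6 dx is n^34/34 · (log n)^6 (by repeated integration by parts; each step lowers the log-exponent and produces a relatively O(1/log n) correction). Hence S_n ~ 3 · n^34 · (log n)^6 / 34.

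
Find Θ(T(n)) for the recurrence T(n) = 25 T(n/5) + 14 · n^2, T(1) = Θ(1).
T(n) = Θ(n^2 log n)

log_5 25 = 2, and f(n) = 14 · n^2 = Θ(n^(log_5 25)). This is Case 2 of the master theorem: T(n) = Θ(f(n) · log n) = Θ(n^2 log n).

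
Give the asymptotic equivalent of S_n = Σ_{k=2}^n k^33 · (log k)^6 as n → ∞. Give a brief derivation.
S_n ~ n^34 · (log n)^6 / 34

By integral comparison, S_n = ∫_1^n x^33 · (log x)^6 dx + O(n^33 · (log n)^6). For the integral, the leading term of ∫_1^n x^33 (log x)^6 dx is n^34/34 · (log n)^6 (by repeated integration by parts; each step lowers the log-exponent and produces a relatively O(1/log n) correction). Hence S_n ~ n^34 · (log n)^6 / 34.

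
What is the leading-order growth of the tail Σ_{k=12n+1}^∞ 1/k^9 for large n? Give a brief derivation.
Σ_{k>12n} 1/k^9 ~ 1/(8 · (12n)^8)

Compare to the integral: ∫_{12n}^∞ x^(−9) dx = [−x^(−8)/8]_{12n}^∞ = 1/((9−1)·(12n)^8). Euler-Maclaurin then gives
  Σ_{k>12n} 1/k^9 = ∫_{12n}^∞ dx/x^9 − 1/(2·(12n)^9) + O(1/(12n)^10).
(Equivalently this is ζ(9) − Σ_{k≤12n} 1/k^9.)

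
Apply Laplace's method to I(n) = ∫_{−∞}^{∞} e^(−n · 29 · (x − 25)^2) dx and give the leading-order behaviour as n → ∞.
I(n) = sqrt(π/(29n))

Here φ(x) = 29 · (x − 25)^2 has its unique minimum at x* = 25 with φ(x*) = 0 and φ''(x*) = 58. Laplace's method gives
  I(n) ~ e^(−n φ(x*)) · sqrt(2π / (n · φ''(x*))) = sqrt(2π / (58n)) = sqrt(π/(29n)).
This is exact: substituting u = (x − 25)·sqrt(29n) gives I(n) = (1/sqrt(29n)) ∫_{−∞}^{∞} e^(−u^2) du = sqrt(π/(29n)).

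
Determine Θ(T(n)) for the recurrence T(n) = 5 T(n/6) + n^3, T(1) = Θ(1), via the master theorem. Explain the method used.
T(n) = Θ(n^3)

log_6 5 ≈ 0.898. f(n) = n^3 dominates n^(log_6 5) since 3 > 0.898, and the regularity condition a·f(n/b) = 5·(n/6)^3 = (5/216)·n^3 ≤ c·f(n) holds with c = 5/216 ≈ 0.0231 < 1. So this is Case 3: T(n) = Θ(f(n)) = Θ(n^3).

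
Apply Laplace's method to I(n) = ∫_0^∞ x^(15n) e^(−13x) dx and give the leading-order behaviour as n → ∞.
I(n) ~ (sqrt(2π·15n) / 13) · (15n/(13e))^(15n)

Write the integrand as exp(15n ln x − 13x) and set f(x) = 15n ln x − 13x. Then f'(x) = 15n/x − 13 = 0 at x* = 15n/13, and f''(x*) = −15n/x*^2 = −13^2/(15n). Laplace's method (interior maximum) gives
  I(n) ~ e^(f(x*)) · sqrt(2π / |f''(x*)|)
        = exp(15n ln(15n/13) − 15n) · sqrt(2π · 15n / 13^2)
        = (15n/13)^(15n) e^(−15n) · sqrt(2π·15n) / 13
        = (sqrt(2π·15n) / 13) · (15n/(13e))^(15n).
This matches Γ(15n+1)/13^(15n+1) with Stirling applied to Γ.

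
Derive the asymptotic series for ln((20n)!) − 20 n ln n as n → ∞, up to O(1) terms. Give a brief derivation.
ln((20n)!) − 20 n ln n = 20(ln 20 − 1) n + (1/2) ln(2π·20n) + O(1/n)

Stirling: ln((20n)!) = 20n ln(20n) − 20n + (1/2) ln(2π·20n) + O(1/n).
Since 20n ln(20n) = 20n ln n + 20n ln 20, subtracting 20n ln n cancels the n ln n term exactly. What remains is 20(ln 20 − 1) n + (1/2) ln(2π·20n) + O(1/n).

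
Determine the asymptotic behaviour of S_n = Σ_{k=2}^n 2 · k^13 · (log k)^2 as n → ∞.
S_n ~ n^14 · (log n)^2 / 7

By integral comparison, S_n = ∫_1^n 2 · x^13 · (log x)^2 dx + O(n^13 · (log n)^2). For the integral, the leading term of ∫_1^n x^13 (log x)^2 dx is n^14/14 · (log n)^2 (by repeated integration by parts; each step lowers the log-exponent and produces a relatively O(1/log n) correction). Hence S_n ~ n^14 · (log n)^2 / 7.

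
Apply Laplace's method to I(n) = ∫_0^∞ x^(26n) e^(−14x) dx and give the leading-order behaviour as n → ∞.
I(n) ~ (sqrt(2π·26n) / 14) · (26n/(14e))^(26n)

Write the integrand as exp(26n ln x − 14x) and set f(x) = 26n ln x − 14x. Then f'(x) = 26n/x − 14 = 0 at x* = 26n/14, and f''(x*) = −26n/x*^2 = −14^2/(26n). Laplace's method (interior maximum) gives
  I(n) ~ e^(f(x*)) · sqrt(2π / |f''(x*)|)
        = exp(26n ln(26n/14) − 26n) · sqrt(2π · 26n / 14^2)
        = (26n/14)^(26n) e^(−26n) · sqrt(2π·26n) / 14
        = (sqrt(2π·26n) / 14) · (26n/(14e))^(26n).
This matches Γ(26n+1)/14^(26n+1) with Stirling applied to Γ.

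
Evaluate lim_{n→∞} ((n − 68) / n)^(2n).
lim = e^(−136)

Rewrite as (1 − 68/n)^(2n). By the standard limit (1 + x/n)^n → e^x, we have (1 − 68/n)^n → e^(−68), and raising to the 2nd power gives e^(−136).
More precisely, ln[(1 − 68/n)^(2n)] = 2n · ln(1 − 68/n) = 2n · (-68/n + O(1/n^2)) = -136 + O(1/n) → -136.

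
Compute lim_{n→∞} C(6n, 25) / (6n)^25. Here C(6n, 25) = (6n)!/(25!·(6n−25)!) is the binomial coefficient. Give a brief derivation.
lim = 1/25! = 1/15511210043330985984000000

With N = 6n → ∞: C(N, 25) / N^25 = [N(N−1)…(N−24)] / (25! · N^25) = (1/25!) · 1 · (1 − 1/(6n)) · … · (1 − 24/(6n)). Each factor → 1 as N → ∞, so the limit is 1/25! = 1/15511210043330985984000000.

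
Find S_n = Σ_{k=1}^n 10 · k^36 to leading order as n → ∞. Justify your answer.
S_n ~ 10 · n^37 / 37

By integral comparison (Euler-Maclaurin), Σ_{k=1}^n 10 · k^36 = 10 · ∫_0^n x^36 dx + O(n^36) = 10 · n^37/37 + O(n^36). (Equivalently, Faulhaber's formula gives the same leading term.)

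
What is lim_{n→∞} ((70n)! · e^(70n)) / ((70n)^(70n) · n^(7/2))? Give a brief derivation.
lim = 0

Stirling: (70n)! ~ sqrt(2π·70n) · (70n/e)^(70n). Hence
  (70n)! · e^(70n) / (70n)^(70n) ~ sqrt(2π·70n).
Dividing by n^(7/2): sqrt(2π·70n) / n^(7/2) = sqrt(2π·70) · n^((1−7)/2), so the expression behaves like sqrt(2π·70) · n^((1−7)/2) → 0.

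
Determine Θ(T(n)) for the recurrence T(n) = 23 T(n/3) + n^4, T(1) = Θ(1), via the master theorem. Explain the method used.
T(n) = Θ(n^4)

log_3 23 ≈ 2.854. f(n) = n^4 dominates n^(log_3 23) since 4 > 2.854, and the regularity condition a·f(n/b) = 23·(n/3)^4 = (23/81)·n^4 ≤ c·f(n) holds with c = 23/81 ≈ 0.284 < 1. So this is Case 3: T(n) = Θ(f(n)) = Θ(n^4).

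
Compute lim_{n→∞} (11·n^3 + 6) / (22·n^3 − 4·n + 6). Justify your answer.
lim = 11/22 = 1/2

For large n the leading n^3 terms dominate both numerator and denominator. Dividing top and bottom by n^3, every other term tends to 0, leaving 11/22 = 1/2.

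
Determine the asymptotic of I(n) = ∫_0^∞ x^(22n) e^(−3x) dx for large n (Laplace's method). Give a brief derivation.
I(n) ~ (sqrt(2π·22n) / 3) · (22n/(3e))^(22n)

Write the integrand as exp(22n ln x − 3x) and set f(x) = 22n ln x − 3x. Then f'(x) = 22n/x − 3 = 0 at x* = 22n/3, and f''(x*) = −22n/x*^2 = −3^2/(22n). Laplace's method (interior maximum) gives
  I(n) ~ e^(f(x*)) · sqrt(2π / |f''(x*)|)
        = exp(22n ln(22n/3) − 22n) · sqrt(2π · 22n / 3^2)
        = (22n/3)^(22n) e^(−22n) · sqrt(2π·22n) / 3
        = (sqrt(2π·22n) / 3) · (22n/(3e))^(22n).
This matches Γ(22n+1)/3^(22n+1) with Stirling applied to Γ.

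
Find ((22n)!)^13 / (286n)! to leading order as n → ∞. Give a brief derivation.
((22n)!)^13/(286n)! ~ ((2π·22n)^(12/2) / sqrt(13)) · 13^(−13·22n)  →  0

Write N = 22n. Stirling: N! ~ sqrt(2π N)(N/e)^N and (13N)! ~ sqrt(2π·13N)·(13N/e)^(13N).
  (N!)^13/(13N)! ~ (2π N)^(13/2) (N/e)^(13N) / [sqrt(2π·13N) (13N/e)^(13N)]
     = (2π N)^(13/2) / sqrt(2π·13N) · (N/(13N))^(13N)
     = (2π N)^((13−1)/2) / sqrt(13) · 13^(−13N).
Since 13^13 > 1, the factor 13^(−13N) decays exponentially, so the ratio → 0. Substituting N = 22n gives the stated form.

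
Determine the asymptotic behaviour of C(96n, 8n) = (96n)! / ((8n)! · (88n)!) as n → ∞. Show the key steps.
C(96n, 8n) ~ (8916100448256/285311670611)^(8n) · sqrt(6/(11π·8n))

Write N = 8n. Apply Stirling to each factorial:
  (12N)! ~ sqrt(2π·12N) · (12N/e)^(12N),
  N! ~ sqrt(2π N) · (N/e)^N,
  (11N)! ~ sqrt(2π·11N) · (11N/e)^(11N).
The exponential factors combine to (12N)^(12N) / (N^N · (11N)^(11N)) = 12^(12N)/11^(11N) = (12^12/11^11)^N = (8916100448256/285311670611)^N.
The square-root prefactors combine to sqrt(2π·12N) / (sqrt(2π N)·sqrt(2π·11N)) = sqrt(12 / (2π·11·N)) = sqrt(6/(11π·8n)).
Substituting N = 8n: C(96n, 8n) ~ (8916100448256/285311670611)^(8n) · sqrt(6/(11π·8n)).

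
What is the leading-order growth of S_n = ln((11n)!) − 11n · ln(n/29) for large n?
S_n ~ 11n · (ln 319 − 1) + O(ln n)

Stirling: ln((11n)!) = 11n ln(11n) − 11n + O(ln n).
  S_n = 11n ln(11n) − 11n − 11n ln(n/29) + O(ln n)
      = 11n ln(11n) − 11n ln n + 11n ln 29 − 11n + O(ln n)
      = 11n ln 11 + 11n ln 29 − 11n + O(ln n)
      = 11n (ln 319 − 1) + O(ln n).
Numerically ln(319) − 1 ≈ 4.7652.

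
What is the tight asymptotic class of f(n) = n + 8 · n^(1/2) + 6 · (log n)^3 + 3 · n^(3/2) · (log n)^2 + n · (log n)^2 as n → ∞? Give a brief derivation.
f(n) ∈ Θ(n^(3/2) · (log n)^2)

Compare the terms by growth order. For large n, n^a · (log n)^b dominates n^a' · (log n)^b' iff a > a', or (a = a' and b > b'). Ranking the 5 terms shows the dominant one is 3 · n^(3/2) · (log n)^2. Hence f(n) ∈ Θ(n^(3/2) · (log n)^2).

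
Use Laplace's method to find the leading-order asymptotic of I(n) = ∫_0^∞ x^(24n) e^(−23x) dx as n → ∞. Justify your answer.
I(n) ~ (sqrt(2π·24n) / 23) · (24n/(23e))^(24n)

Write the integrand as exp(24n ln x − 23x) and set f(x) = 24n ln x − 23x. Then f'(x) = 24n/x − 23 = 0 at x* = 24n/23, and f''(x*) = −24n/x*^2 = −23^2/(24n). Laplace's method (interior maximum) gives
  I(n) ~ e^(f(x*)) · sqrt(2π / |f''(x*)|)
        = exp(24n ln(24n/23) − 24n) · sqrt(2π · 24n / 23^2)
        = (24n/23)^(24n) e^(−24n) · sqrt(2π·24n) / 23
        = (sqrt(2π·24n) / 23) · (24n/(23e))^(24n).
This matches Γ(24n+1)/23^(24n+1) with Stirling applied to Γ.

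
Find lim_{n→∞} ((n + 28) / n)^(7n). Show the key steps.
lim = e^196

Rewrite as (1 + 28/n)^(7n). By the standard limit (1 + x/n)^n → e^x, we have (1 + 28/n)^n → e^28, and raising to the 7th power gives e^196.
More precisely, ln[(1 + 28/n)^(7n)] = 7n · ln(1 + 28/n) = 7n · (28/n + O(1/n^2)) = 196 + O(1/n) → 196.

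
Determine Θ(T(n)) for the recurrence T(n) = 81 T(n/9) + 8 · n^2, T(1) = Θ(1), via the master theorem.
T(n) = Θ(n^2 log n)

log_9 81 = 2, and f(n) = 8 · n^2 = Θ(n^(log_9 81)). This is Case 2 of the master theorem: T(n) = Θ(f(n) · log n) = Θ(n^2 log n).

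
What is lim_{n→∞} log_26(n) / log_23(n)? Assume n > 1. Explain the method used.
lim = ln(23) / ln(26) = log_26(23)

Change of base: log_26(n) = ln n / ln 26 and log_23(n) = ln n / ln 23. The ratio is (ln n / ln 26) · (ln 23 / ln n) = ln 23 / ln 26, a constant independent of n. So the limit is ln 23 / ln 26 = log_26(23).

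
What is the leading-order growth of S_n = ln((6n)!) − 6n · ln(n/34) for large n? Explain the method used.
S_n ~ 6n · (ln 204 − 1) + O(ln n)

Stirling: ln((6n)!) = 6n ln(6n) − 6n + O(ln n).
  S_n = 6n ln(6n) − 6n − 6n ln(n/34) + O(ln n)
      = 6n ln(6n) − 6n ln n + 6n ln 34 − 6n + O(ln n)
      = 6n ln 6 + 6n ln 34 − 6n + O(ln n)
      = 6n (ln 204 − 1) + O(ln n).
Numerically ln(204) − 1 ≈ 4.3181.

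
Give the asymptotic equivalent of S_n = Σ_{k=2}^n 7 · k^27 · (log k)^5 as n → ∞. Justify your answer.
S_n ~ n^28 · (log n)^5 / 4

By integral comparison, S_n = ∫_1^n 7 · x^27 · (log x)^5 dx + O(n^27 · (log n)^5). For the integral, the leading term of ∫_1^n x^27 (log x)^5 dx is n^28/28 · (log n)^5 (by repeated integration by parts; each step lowers the log-exponent and produces a relatively O(1/log n) correction). Hence S_n ~ n^28 · (log n)^5 / 4.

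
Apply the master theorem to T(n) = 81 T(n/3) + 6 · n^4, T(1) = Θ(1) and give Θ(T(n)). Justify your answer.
T(n) = Θ(n^4 log n)

log_3 81 = 4, and f(n) = 6 · n^4 = Θ(n^(log_3 81)). This is Case 2 of the master theorem: T(n) = Θ(f(n) · log n) = Θ(n^4 log n).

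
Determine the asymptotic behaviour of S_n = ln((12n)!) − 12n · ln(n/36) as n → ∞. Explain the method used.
S_n ~ 12n · (ln 432 − 1) + O(ln n)

Stirling: ln((12n)!) = 12n ln(12n) − 12n + O(ln n).
  S_n = 12n ln(12n) − 12n − 12n ln(n/36) + O(ln n)
      = 12n ln(12n) − 12n ln n + 12n ln 36 − 12n + O(ln n)
      = 12n ln 12 + 12n ln 36 − 12n + O(ln n)
      = 12n (ln 432 − 1) + O(ln n).
Numerically ln(432) − 1 ≈ 5.0684.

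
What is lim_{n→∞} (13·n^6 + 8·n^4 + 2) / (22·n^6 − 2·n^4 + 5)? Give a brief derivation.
lim = 13/22

For large n the leading n^6 terms dominate both numerator and denominator. Dividing top and bottom by n^6, every other term tends to 0, leaving 13/22.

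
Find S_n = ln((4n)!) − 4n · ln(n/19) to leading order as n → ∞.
S_n ~ 4n · (ln 76 − 1) + O(ln n)

Stirling: ln((4n)!) = 4n ln(4n) − 4n + O(ln n).
  S_n = 4n ln(4n) − 4n − 4n ln(n/19) + O(ln n)
      = 4n ln(4n) − 4n ln n + 4n ln 19 − 4n + O(ln n)
      = 4n ln 4 + 4n ln 19 − 4n + O(ln n)
      = 4n (ln 76 − 1) + O(ln n).
Numerically ln(76) − 1 ≈ 3.3307.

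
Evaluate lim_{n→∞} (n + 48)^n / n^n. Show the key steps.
lim = e^48

Rewrite as (1 + 48/n)^(n). By the standard limit (1 + x/n)^n → e^x, we have (1 + 48/n)^n → e^48, and raising to the 1st power gives e^48.
More precisely, ln[(1 + 48/n)^(n)] = n · ln(1 + 48/n) = n · (48/n + O(1/n^2)) = 48 + O(1/n) → 48.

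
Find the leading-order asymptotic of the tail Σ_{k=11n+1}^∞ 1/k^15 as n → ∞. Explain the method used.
Σ_{k>11n} 1/k^15 ~ 1/(14 · (11n)^14)

Compare to the integral: ∫_{11n}^∞ x^(−15) dx = [−x^(−14)/14]_{11n}^∞ = 1/((15−1)·(11n)^14). Euler-Maclaurin then gives
  Σ_{k>11n} 1/k^15 = ∫_{11n}^∞ dx/x^15 − 1/(2·(11n)^15) + O(1/(11n)^16).
(Equivalently this is ζ(15) − Σ_{k≤11n} 1/k^15.)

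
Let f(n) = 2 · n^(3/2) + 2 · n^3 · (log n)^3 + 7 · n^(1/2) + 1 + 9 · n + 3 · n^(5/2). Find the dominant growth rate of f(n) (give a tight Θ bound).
f(n) ∈ Θ(n^3 · (log n)^3)

Compare the terms by growth order. For large n, n^a · (log n)^b dominates n^a' · (log n)^b' iff a > a', or (a = a' and b > b'). Ranking the 6 terms shows the dominant one is 2 · n^3 · (log n)^3. Hence f(n) ∈ Θ(n^3 · (log n)^3).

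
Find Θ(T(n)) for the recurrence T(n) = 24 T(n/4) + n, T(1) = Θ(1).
T(n) = Θ(n^(log_4 24))

Master theorem: compare f(n) = n to n^(log_4 24) where log_4 24 ≈ 2.292. Since 1 < log_4 24, we have f(n) = O(n^(log_4 24 − ε)) for some ε > 0 — Case 1. Hence T(n) = Θ(n^(log_4 24)).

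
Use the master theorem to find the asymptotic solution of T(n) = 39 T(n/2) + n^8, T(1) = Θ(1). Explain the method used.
T(n) = Θ(n^8)

log_2 39 ≈ 5.285. f(n) = n^8 dominates n^(log_2 39) since 8 > 5.285, and the regularity condition a·f(n/b) = 39·(n/2)^8 = (39/256)·n^8 ≤ c·f(n) holds with c = 39/256 ≈ 0.152 < 1. So this is Case 3: T(n) = Θ(f(n)) = Θ(n^8).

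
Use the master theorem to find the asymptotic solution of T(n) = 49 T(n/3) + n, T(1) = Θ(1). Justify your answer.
T(n) = Θ(n^(log_3 49))

Master theorem: compare f(n) = n to n^(log_3 49) where log_3 49 ≈ 3.542. Since 1 < log_3 49, we have f(n) = O(n^(log_3 49 − ε)) for some ε > 0 — Case 1. Hence T(n) = Θ(n^(log_3 49)).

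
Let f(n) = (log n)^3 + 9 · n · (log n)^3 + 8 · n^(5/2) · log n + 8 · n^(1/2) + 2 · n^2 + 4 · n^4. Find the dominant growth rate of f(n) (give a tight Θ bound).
f(n) ∈ Θ(n^4)

Compare the terms by growth order. For large n, n^a · (log n)^b dominates n^a' · (log n)^b' iff a > a', or (a = a' and b > b'). Ranking the 6 terms shows the dominant one is 4 · n^4. Hence f(n) ∈ Θ(n^4).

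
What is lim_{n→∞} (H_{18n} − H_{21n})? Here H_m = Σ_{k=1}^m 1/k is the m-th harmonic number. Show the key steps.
lim = ln(18/21) = ln(6/7)

Euler-Maclaurin gives H_m = ln m + γ + 1/(2m) + O(1/m^2). The γ and O(1/m) terms cancel in the difference:
  H_{18n} − H_{21n} = ln(18n) − ln(21n) + O(1/n) = ln(18/21) + O(1/n).
Hence the limit is ln(18/21) = ln(6/7).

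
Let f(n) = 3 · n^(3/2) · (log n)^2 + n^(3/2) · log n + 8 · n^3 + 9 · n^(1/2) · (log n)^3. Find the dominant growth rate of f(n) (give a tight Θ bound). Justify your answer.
f(n) ∈ Θ(n^3)

Compare the terms by growth order. For large n, n^a · (log n)^b dominates n^a' · (log n)^b' iff a > a', or (a = a' and b > b'). Ranking the 4 terms shows the dominant one is 8 · n^3. Hence f(n) ∈ Θ(n^3).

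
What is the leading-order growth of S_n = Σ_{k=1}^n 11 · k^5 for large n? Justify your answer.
S_n ~ 11 · n^6 / 6

By integral comparison (Euler-Maclaurin), Σ_{k=1}^n 11 · k^5 = 11 · ∫_0^n x^5 dx + O(n^5) = 11 · n^6/6 + O(n^5). (Equivalently, Faulhaber's formula gives the same leading term.)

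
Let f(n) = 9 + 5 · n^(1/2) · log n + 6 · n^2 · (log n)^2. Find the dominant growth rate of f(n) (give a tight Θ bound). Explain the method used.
f(n) ∈ Θ(n^2 · (log n)^2)

Compare the terms by growth order. For large n, n^a · (log n)^b dominates n^a' · (log n)^b' iff a > a', or (a = a' and b > b'). Ranking the 3 terms shows the dominant one is 6 · n^2 · (log n)^2. Hence f(n) ∈ Θ(n^2 · (log n)^2).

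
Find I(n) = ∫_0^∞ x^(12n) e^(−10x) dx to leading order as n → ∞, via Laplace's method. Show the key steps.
I(n) ~ (sqrt(2π·12n) / 10) · (12n/(10e))^(12n)

Write the integrand as exp(12n ln x − 10x) and set f(x) = 12n ln x − 10x. Then f'(x) = 12n/x − 10 = 0 at x* = 12n/10, and f''(x*) = −12n/x*^2 = −10^2/(12n). Laplace's method (interior maximum) gives
  I(n) ~ e^(f(x*)) · sqrt(2π / |f''(x*)|)
        = exp(12n ln(12n/10) − 12n) · sqrt(2π · 12n / 10^2)
        = (12n/10)^(12n) e^(−12n) · sqrt(2π·12n) / 10
        = (sqrt(2π·12n) / 10) · (12n/(10e))^(12n).
This matches Γ(12n+1)/10^(12n+1) with Stirling applied to Γ.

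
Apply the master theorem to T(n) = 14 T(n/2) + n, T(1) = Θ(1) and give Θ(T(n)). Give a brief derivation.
T(n) = Θ(n^(log_2 14))

Master theorem: compare f(n) = n to n^(log_2 14) where log_2 14 ≈ 3.807. Since 1 < log_2 14, we have f(n) = O(n^(log_2 14 − ε)) for some ε > 0 — Case 1. Hence T(n) = Θ(n^(log_2 14)).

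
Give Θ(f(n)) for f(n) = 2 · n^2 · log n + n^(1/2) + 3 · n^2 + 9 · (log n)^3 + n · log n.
f(n) ∈ Θ(n^2 · log n)

Compare the terms by growth order. For large n, n^a · (log n)^b dominates n^a' · (log n)^b' iff a > a', or (a = a' and b > b'). Ranking the 5 terms shows the dominant one is 2 · n^2 · log n. Hence f(n) ∈ Θ(n^2 · log n).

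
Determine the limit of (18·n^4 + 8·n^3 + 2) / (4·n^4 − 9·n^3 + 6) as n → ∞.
lim = 18/4 = 9/2

For large n the leading n^4 terms dominate both numerator and denominator. Dividing top and bottom by n^4, every other term tends to 0, leaving 18/4 = 9/2.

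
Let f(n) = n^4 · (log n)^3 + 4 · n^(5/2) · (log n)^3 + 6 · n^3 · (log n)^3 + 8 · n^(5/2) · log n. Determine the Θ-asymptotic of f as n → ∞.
f(n) ∈ Θ(n^4 · (log n)^3)

Compare the terms by growth order. For large n, n^a · (log n)^b dominates n^a' · (log n)^b' iff a > a', or (a = a' and b > b'). Ranking the 4 terms shows the dominant one is n^4 · (log n)^3. Hence f(n) ∈ Θ(n^4 · (log n)^3).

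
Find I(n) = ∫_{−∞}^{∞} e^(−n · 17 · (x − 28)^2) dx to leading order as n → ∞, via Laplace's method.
I(n) = sqrt(π/(17n))

Here φ(x) = 17 · (x − 28)^2 has its unique minimum at x* = 28 with φ(x*) = 0 and φ''(x*) = 34. Laplace's method gives
  I(n) ~ e^(−n φ(x*)) · sqrt(2π / (n · φ''(x*))) = sqrt(2π / (34n)) = sqrt(π/(17n)).
This is exact: substituting u = (x − 28)·sqrt(17n) gives I(n) = (1/sqrt(17n)) ∫_{−∞}^{∞} e^(−u^2) du = sqrt(π/(17n)).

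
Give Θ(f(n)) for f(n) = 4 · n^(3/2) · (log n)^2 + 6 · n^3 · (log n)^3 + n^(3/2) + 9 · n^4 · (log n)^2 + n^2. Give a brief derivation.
f(n) ∈ Θ(n^4 · (log n)^2)

Compare the terms by growth order. For large n, n^a · (log n)^b dominates n^a' · (log n)^b' iff a > a', or (a = a' and b > b'). Ranking the 5 terms shows the dominant one is 9 · n^4 · (log n)^2. Hence f(n) ∈ Θ(n^4 · (log n)^2).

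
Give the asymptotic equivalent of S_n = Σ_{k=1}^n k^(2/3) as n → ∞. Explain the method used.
S_n ~ (3/5) · n^(5/3)

Integral comparison: Σ_{k=1}^n k^(2/3) = ∫_0^n x^(2/3) dx + O(n^(2/3)). The integral is n^(1 + 2/3) / (1 + 2/3) = n^((2+3)/3) / ((2+3)/3) = (3/5) · n^(5/3).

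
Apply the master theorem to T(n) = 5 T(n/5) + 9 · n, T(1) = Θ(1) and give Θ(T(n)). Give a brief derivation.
T(n) = Θ(n log n)

log_5 5 = 1, and f(n) = 9 · n = Θ(n^(log_5 5)). This is Case 2 of the master theorem: T(n) = Θ(f(n) · log n) = Θ(n log n).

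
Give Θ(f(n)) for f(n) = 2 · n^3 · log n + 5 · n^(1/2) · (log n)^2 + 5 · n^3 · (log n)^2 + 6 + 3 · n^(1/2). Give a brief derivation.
f(n) ∈ Θ(n^3 · (log n)^2)

Compare the terms by growth order. For large n, n^a · (log n)^b dominates n^a' · (log n)^b' iff a > a', or (a = a' and b > b'). Ranking the 5 terms shows the dominant one is 5 · n^3 · (log n)^2. Hence f(n) ∈ Θ(n^3 · (log n)^2).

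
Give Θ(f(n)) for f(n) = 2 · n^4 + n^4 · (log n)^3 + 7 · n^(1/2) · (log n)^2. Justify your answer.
f(n) ∈ Θ(n^4 · (log n)^3)

Compare the terms by growth order. For large n, n^a · (log n)^b dominates n^a' · (log n)^b' iff a > a', or (a = a' and b > b'). Ranking the 3 terms shows the dominant one is n^4 · (log n)^3. Hence f(n) ∈ Θ(n^4 · (log n)^3).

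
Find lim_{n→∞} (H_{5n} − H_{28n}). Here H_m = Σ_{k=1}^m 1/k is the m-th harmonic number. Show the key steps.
lim = ln(5/28)

Euler-Maclaurin gives H_m = ln m + γ + 1/(2m) + O(1/m^2). The γ and O(1/m) terms cancel in the difference:
  H_{5n} − H_{28n} = ln(5n) − ln(28n) + O(1/n) = ln(5/28) + O(1/n).
Hence the limit is ln(5/28).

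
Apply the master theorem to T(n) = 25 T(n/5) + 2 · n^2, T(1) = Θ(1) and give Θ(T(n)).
T(n) = Θ(n^2 log n)

log_5 25 = 2, and f(n) = 2 · n^2 = Θ(n^(log_5 25)). This is Case 2 of the master theorem: T(n) = Θ(f(n) · log n) = Θ(n^2 log n).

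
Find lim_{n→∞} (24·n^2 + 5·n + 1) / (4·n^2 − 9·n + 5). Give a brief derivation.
lim = 24/4 = 6

For large n the leading n^2 terms dominate both numerator and denominator. Dividing top and bottom by n^2, every other term tends to 0, leaving 24/4 = 6.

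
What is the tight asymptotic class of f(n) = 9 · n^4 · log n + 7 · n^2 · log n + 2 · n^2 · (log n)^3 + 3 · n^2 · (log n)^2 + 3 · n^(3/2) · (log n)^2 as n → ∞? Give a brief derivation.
f(n) ∈ Θ(n^4 · log n)

Compare the terms by growth order. For large n, n^a · (log n)^b dominates n^a' · (log n)^b' iff a > a', or (a = a' and b > b'). Ranking the 5 terms shows the dominant one is 9 · n^4 · log n. Hence f(n) ∈ Θ(n^4 · log n).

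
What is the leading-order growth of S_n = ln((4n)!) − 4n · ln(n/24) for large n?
S_n ~ 4n · (ln 96 − 1) + O(ln n)

Stirling: ln((4n)!) = 4n ln(4n) − 4n + O(ln n).
  S_n = 4n ln(4n) − 4n − 4n ln(n/24) + O(ln n)
      = 4n ln(4n) − 4n ln n + 4n ln 24 − 4n + O(ln n)
      = 4n ln 4 + 4n ln 24 − 4n + O(ln n)
      = 4n (ln 96 − 1) + O(ln n).
Numerically ln(96) − 1 ≈ 3.5643.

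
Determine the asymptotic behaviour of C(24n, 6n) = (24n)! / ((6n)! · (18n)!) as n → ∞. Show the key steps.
C(24n, 6n) ~ (256/27)^(6n) · sqrt(2/(3π·6n))

Write N = 6n. Apply Stirling to each factorial:
  (4N)! ~ sqrt(2π·4N) · (4N/e)^(4N),
  N! ~ sqrt(2π N) · (N/e)^N,
  (3N)! ~ sqrt(2π·3N) · (3N/e)^(3N).
The exponential factors combine to (4N)^(4N) / (N^N · (3N)^(3N)) = 4^(4N)/3^(3N) = (4^4/3^3)^N = (256/27)^N.
The square-root prefactors combine to sqrt(2π·4N) / (sqrt(2π N)·sqrt(2π·3N)) = sqrt(4 / (2π·3·N)) = sqrt(2/(3π·6n)).
Substituting N = 6n: C(24n, 6n) ~ (256/27)^(6n) · sqrt(2/(3π·6n)).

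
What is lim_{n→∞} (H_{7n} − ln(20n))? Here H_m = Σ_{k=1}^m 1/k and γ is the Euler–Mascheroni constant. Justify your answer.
lim = ln(7/20) + γ

By Euler-Maclaurin, H_m = ln m + γ + O(1/m). So
  H_{7n} − ln(20n) = ln(7n) + γ − ln(20n) + O(1/n)
                       = ln(7/20) + γ + O(1/n).
Hence the limit is ln(7/20) + γ.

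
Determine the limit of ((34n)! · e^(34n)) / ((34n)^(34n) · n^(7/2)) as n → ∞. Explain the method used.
lim = 0

Stirling: (34n)! ~ sqrt(2π·34n) · (34n/e)^(34n). Hence
  (34n)! · e^(34n) / (34n)^(34n) ~ sqrt(2π·34n).
Dividing by n^(7/2): sqrt(2π·34n) / n^(7/2) = sqrt(2π·34) · n^((1−7)/2), so the expression behaves like sqrt(2π·34) · n^((1−7)/2) → 0.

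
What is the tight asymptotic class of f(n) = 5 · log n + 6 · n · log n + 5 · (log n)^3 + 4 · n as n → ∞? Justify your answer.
f(n) ∈ Θ(n · log n)

Compare the terms by growth order. For large n, n^a · (log n)^b dominates n^a' · (log n)^b' iff a > a', or (a = a' and b > b'). Ranking the 4 terms shows the dominant one is 6 · n · log n. Hence f(n) ∈ Θ(n · log n).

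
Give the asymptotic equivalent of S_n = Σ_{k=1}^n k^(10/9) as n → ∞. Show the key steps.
S_n ~ (9/19) · n^(19/9)

Integral comparison: Σ_{k=1}^n k^(10/9) = ∫_0^n x^(10/9) dx + O(n^(10/9)). The integral is n^(1 + 10/9) / (1 + 10/9) = n^((10+9)/9) / ((10+9)/9) = (9/19) · n^(19/9).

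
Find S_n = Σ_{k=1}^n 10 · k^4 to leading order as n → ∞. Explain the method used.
S_n ~ 2 · n^5

By integral comparison (Euler-Maclaurin), Σ_{k=1}^n 10 · k^4 = 10 · ∫_0^n x^4 dx + O(n^4) = 10 · n^5/5 = 2 · n^5 + O(n^4). (Equivalently, Faulhaber's formula gives the same leading term.)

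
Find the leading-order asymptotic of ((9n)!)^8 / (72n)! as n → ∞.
((9n)!)^8/(72n)! ~ ((2π·9n)^(7/2) / sqrt(8)) · 8^(−8·9n)  →  0

Write N = 9n. Stirling: N! ~ sqrt(2π N)(N/e)^N and (8N)! ~ sqrt(2π·8N)·(8N/e)^(8N).
  (N!)^8/(8N)! ~ (2π N)^(8/2) (N/e)^(8N) / [sqrt(2π·8N) (8N/e)^(8N)]
     = (2π N)^(8/2) / sqrt(2π·8N) · (N/(8N))^(8N)
     = (2π N)^((8−1)/2) / sqrt(8) · 8^(−8N).
Since 8^8 > 1, the factor 8^(−8N) decays exponentially, so the ratio → 0. Substituting N = 9n gives the stated form.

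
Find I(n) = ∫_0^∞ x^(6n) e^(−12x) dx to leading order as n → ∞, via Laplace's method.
I(n) ~ (sqrt(2π·6n) / 12) · (6n/(12e))^(6n)

Write the integrand as exp(6n ln x − 12x) and set f(x) = 6n ln x − 12x. Then f'(x) = 6n/x − 12 = 0 at x* = 6n/12, and f''(x*) = −6n/x*^2 = −12^2/(6n). Laplace's method (interior maximum) gives
  I(n) ~ e^(f(x*)) · sqrt(2π / |f''(x*)|)
        = exp(6n ln(6n/12) − 6n) · sqrt(2π · 6n / 12^2)
        = (6n/12)^(6n) e^(−6n) · sqrt(2π·6n) / 12
        = (sqrt(2π·6n) / 12) · (6n/(12e))^(6n).
This matches Γ(6n+1)/12^(6n+1) with Stirling applied to Γ.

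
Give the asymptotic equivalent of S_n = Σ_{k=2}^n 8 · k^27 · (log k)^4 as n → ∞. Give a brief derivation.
S_n ~ 2 · n^28 · (log n)^4 / 7

By integral comparison, S_n = ∫_1^n 8 · x^27 · (log x)^4 dx + O(n^27 · (log n)^4). For the integral, the leading term of ∫_1^n x^27 (log x)^4 dx is n^28/28 · (log n)^4 (by repeated integration by parts; each step lowers the log-exponent and produces a relatively O(1/log n) correction). Hence S_n ~ 2 · n^28 · (log n)^4 / 7.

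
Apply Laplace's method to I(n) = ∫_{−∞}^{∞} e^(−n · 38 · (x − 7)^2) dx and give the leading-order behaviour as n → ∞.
I(n) = sqrt(π/(38n))

Here φ(x) = 38 · (x − 7)^2 has its unique minimum at x* = 7 with φ(x*) = 0 and φ''(x*) = 76. Laplace's method gives
  I(n) ~ e^(−n φ(x*)) · sqrt(2π / (n · φ''(x*))) = sqrt(2π / (76n)) = sqrt(π/(38n)).
This is exact: substituting u = (x − 7)·sqrt(38n) gives I(n) = (1/sqrt(38n)) ∫_{−∞}^{∞} e^(−u^2) du = sqrt(π/(38n)).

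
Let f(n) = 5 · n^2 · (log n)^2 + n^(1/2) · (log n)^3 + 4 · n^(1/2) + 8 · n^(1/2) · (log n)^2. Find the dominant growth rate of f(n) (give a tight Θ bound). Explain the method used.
f(n) ∈ Θ(n^2 · (log n)^2)

Compare the terms by growth order. For large n, n^a · (log n)^b dominates n^a' · (log n)^b' iff a > a', or (a = a' and b > b'). Ranking the 4 terms shows the dominant one is 5 · n^2 · (log n)^2. Hence f(n) ∈ Θ(n^2 · (log n)^2).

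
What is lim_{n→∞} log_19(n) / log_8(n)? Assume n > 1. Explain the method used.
lim = ln(8) / ln(19) = log_19(8)

Change of base: log_19(n) = ln n / ln 19 and log_8(n) = ln n / ln 8. The ratio is (ln n / ln 19) · (ln 8 / ln n) = ln 8 / ln 19, a constant independent of n. So the limit is ln 8 / ln 19 = log_19(8).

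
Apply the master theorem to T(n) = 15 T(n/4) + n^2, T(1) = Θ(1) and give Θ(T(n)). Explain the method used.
T(n) = Θ(n^2)

log_4 15 ≈ 1.953. f(n) = n^2 dominates n^(log_4 15) since 2 > 1.953, and the regularity condition a·f(n/b) = 15·(n/4)^2 = (15/16)·n^2 ≤ c·f(n) holds with c = 15/16 ≈ 0.938 < 1. So this is Case 3: T(n) = Θ(f(n)) = Θ(n^2).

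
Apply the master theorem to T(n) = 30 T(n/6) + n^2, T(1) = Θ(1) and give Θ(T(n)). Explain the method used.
T(n) = Θ(n^2)

log_6 30 ≈ 1.898. f(n) = n^2 dominates n^(log_6 30) since 2 > 1.898, and the regularity condition a·f(n/b) = 30·(n/6)^2 = (30/36)·n^2 ≤ c·f(n) holds with c = 30/36 ≈ 0.833 < 1. So this is Case 3: T(n) = Θ(f(n)) = Θ(n^2).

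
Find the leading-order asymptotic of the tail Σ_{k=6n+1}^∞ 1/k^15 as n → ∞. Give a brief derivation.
Σ_{k>6n} 1/k^15 ~ 1/(14 · (6n)^14)

Compare to the integral: ∫_{6n}^∞ x^(−15) dx = [−x^(−14)/14]_{6n}^∞ = 1/((15−1)·(6n)^14). Euler-Maclaurin then gives
  Σ_{k>6n} 1/k^15 = ∫_{6n}^∞ dx/x^15 − 1/(2·(6n)^15) + O(1/(6n)^16).
(Equivalently this is ζ(15) − Σ_{k≤6n} 1/k^15.)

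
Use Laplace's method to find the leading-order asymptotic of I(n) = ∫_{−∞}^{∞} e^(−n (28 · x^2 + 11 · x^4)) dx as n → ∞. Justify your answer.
I(n) ~ sqrt(π/(28n))

φ(x) = 28 · x^2 + 11 · x^4 has its unique global minimum at x* = 0 (since φ'(x) = 56x + 44x^3 = 0 only at x = 0 for real x with both coefficients positive, and φ → ∞ as |x| → ∞). At x* = 0, φ(0) = 0 and φ''(0) = 56. Laplace's method then gives
  I(n) ~ sqrt(2π / (n · φ''(0))) · e^(−n φ(0)) = sqrt(2π / (56n)) = sqrt(π/(28n)).
The 11 · x^4 term contributes only at subleading order (an O(1/n) relative correction).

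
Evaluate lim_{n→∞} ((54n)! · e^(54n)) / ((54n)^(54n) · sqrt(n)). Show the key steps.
lim = sqrt(2π·54)

Stirling: (54n)! ~ sqrt(2π·54n) · (54n/e)^(54n). Hence
  (54n)! · e^(54n) / (54n)^(54n) ~ sqrt(2π·54n).
Dividing by sqrt(n): sqrt(2π·54n) / sqrt(n) = sqrt(2π·54) · n^((1−1)/2), so the limit is sqrt(2π·54).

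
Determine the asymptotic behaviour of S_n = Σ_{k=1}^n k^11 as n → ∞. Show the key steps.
S_n ~ n^12 / 12

By integral comparison (Euler-Maclaurin), Σ_{k=1}^n k^11 = ∫_0^n x^11 dx + O(n^11) = n^12/12 + O(n^11). (Equivalently, Faulhaber's formula gives the same leading term.)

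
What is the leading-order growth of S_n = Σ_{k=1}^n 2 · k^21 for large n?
S_n ~ n^22 / 11

By integral comparison (Euler-Maclaurin), Σ_{k=1}^n 2 · k^21 = 2 · ∫_0^n x^21 dx + O(n^21) = 2 · n^22/22 = n^22 / 11 + O(n^21). (Equivalently, Faulhaber's formula gives the same leading term.)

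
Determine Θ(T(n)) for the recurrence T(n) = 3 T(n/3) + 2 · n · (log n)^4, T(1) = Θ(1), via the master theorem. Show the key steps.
T(n) = Θ(n · (log n)^5)

Here log_3 3 = 1 and f(n) = 2 · n · (log n)^4 = Θ(n^(log_3 3) · (log n)^4). This is the extended Case 2 of the master theorem (f matches the critical exponent up to log factors), giving T(n) = Θ(n^(log_3 3) · (log n)^(4+1)) = Θ(n · (log n)^5).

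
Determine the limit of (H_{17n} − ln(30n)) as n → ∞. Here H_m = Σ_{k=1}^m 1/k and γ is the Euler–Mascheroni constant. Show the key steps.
lim = ln(17/30) + γ

By Euler-Maclaurin, H_m = ln m + γ + O(1/m). So
  H_{17n} − ln(30n) = ln(17n) + γ − ln(30n) + O(1/n)
                       = ln(17/30) + γ + O(1/n).
Hence the limit is ln(17/30) + γ.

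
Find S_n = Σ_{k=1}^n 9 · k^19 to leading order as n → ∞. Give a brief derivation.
S_n ~ 9 · n^20 / 20

By integral comparison (Euler-Maclaurin), Σ_{k=1}^n 9 · k^19 = 9 · ∫_0^n x^19 dx + O(n^19) = 9 · n^20/20 + O(n^19). (Equivalently, Faulhaber's formula gives the same leading term.)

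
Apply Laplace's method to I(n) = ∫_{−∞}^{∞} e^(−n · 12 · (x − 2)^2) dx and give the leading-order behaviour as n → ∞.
I(n) = sqrt(π/(12n))

Here φ(x) = 12 · (x − 2)^2 has its unique minimum at x* = 2 with φ(x*) = 0 and φ''(x*) = 24. Laplace's method gives
  I(n) ~ e^(−n φ(x*)) · sqrt(2π / (n · φ''(x*))) = sqrt(2π / (24n)) = sqrt(π/(12n)).
This is exact: substituting u = (x − 2)·sqrt(12n) gives I(n) = (1/sqrt(12n)) ∫_{−∞}^{∞} e^(−u^2) du = sqrt(π/(12n)).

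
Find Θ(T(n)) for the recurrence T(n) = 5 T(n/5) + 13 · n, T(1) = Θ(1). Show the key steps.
T(n) = Θ(n log n)

log_5 5 = 1, and f(n) = 13 · n = Θ(n^(log_5 5)). This is Case 2 of the master theorem: T(n) = Θ(f(n) · log n) = Θ(n log n).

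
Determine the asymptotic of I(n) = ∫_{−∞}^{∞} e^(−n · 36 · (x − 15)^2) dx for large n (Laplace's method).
I(n) = sqrt(π/(36n))

Here φ(x) = 36 · (x − 15)^2 has its unique minimum at x* = 15 with φ(x*) = 0 and φ''(x*) = 72. Laplace's method gives
  I(n) ~ e^(−n φ(x*)) · sqrt(2π / (n · φ''(x*))) = sqrt(2π / (72n)) = sqrt(π/(36n)).
This is exact: substituting u = (x − 15)·sqrt(36n) gives I(n) = (1/sqrt(36n)) ∫_{−∞}^{∞} e^(−u^2) du = sqrt(π/(36n)).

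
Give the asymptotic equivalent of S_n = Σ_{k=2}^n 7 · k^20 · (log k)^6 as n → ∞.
S_n ~ n^21 · (log n)^6 / 3

By integral comparison, S_n = ∫_1^n 7 · x^20 · (log x)^6 dx + O(n^20 · (log n)^6). For the integral, the leading term of ∫_1^n x^20 (log x)^6 dx is n^21/21 · (log n)^6 (by repeated integration by parts; each step lowers the log-exponent and produces a relatively O(1/log n) correction). Hence S_n ~ n^21 · (log n)^6 / 3.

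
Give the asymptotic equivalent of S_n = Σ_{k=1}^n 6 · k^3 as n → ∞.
S_n ~ 3 · n^4 / 2

By integral comparison (Euler-Maclaurin), Σ_{k=1}^n 6 · k^3 = 6 · ∫_0^n x^3 dx + O(n^3) = 6 · n^4/4 = 3 · n^4 / 2 + O(n^3). (Equivalently, Faulhaber's formula gives the same leading term.)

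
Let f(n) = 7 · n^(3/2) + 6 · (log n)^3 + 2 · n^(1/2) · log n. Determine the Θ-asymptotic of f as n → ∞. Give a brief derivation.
f(n) ∈ Θ(n^(3/2))

Compare the terms by growth order. For large n, n^a · (log n)^b dominates n^a' · (log n)^b' iff a > a', or (a = a' and b > b'). Ranking the 3 terms shows the dominant one is 7 · n^(3/2). Hence f(n) ∈ Θ(n^(3/2)).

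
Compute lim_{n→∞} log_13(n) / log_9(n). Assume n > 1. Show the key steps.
lim = ln(9) / ln(13) = log_13(9)

Change of base: log_13(n) = ln n / ln 13 and log_9(n) = ln n / ln 9. The ratio is (ln n / ln 13) · (ln 9 / ln n) = ln 9 / ln 13, a constant independent of n. So the limit is ln 9 / ln 13 = log_13(9).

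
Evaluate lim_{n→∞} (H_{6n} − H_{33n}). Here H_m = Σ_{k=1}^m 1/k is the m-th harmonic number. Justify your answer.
lim = ln(6/33) = ln(2/11)

Euler-Maclaurin gives H_m = ln m + γ + 1/(2m) + O(1/m^2). The γ and O(1/m) terms cancel in the difference:
  H_{6n} − H_{33n} = ln(6n) − ln(33n) + O(1/n) = ln(6/33) + O(1/n).
Hence the limit is ln(6/33) = ln(2/11).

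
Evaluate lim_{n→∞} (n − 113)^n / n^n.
lim = e^(−113)

Rewrite as (1 − 113/n)^(n). By the standard limit (1 + x/n)^n → e^x, we have (1 − 113/n)^n → e^(−113), and raising to the 1st power gives e^(−113).
More precisely, ln[(1 − 113/n)^(n)] = n · ln(1 − 113/n) = n · (-113/n + O(1/n^2)) = -113 + O(1/n) → -113.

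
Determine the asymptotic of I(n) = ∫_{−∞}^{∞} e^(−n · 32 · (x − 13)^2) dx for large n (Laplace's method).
I(n) = sqrt(π/(32n))

Here φ(x) = 32 · (x − 13)^2 has its unique minimum at x* = 13 with φ(x*) = 0 and φ''(x*) = 64. Laplace's method gives
  I(n) ~ e^(−n φ(x*)) · sqrt(2π / (n · φ''(x*))) = sqrt(2π / (64n)) = sqrt(π/(32n)).
This is exact: substituting u = (x − 13)·sqrt(32n) gives I(n) = (1/sqrt(32n)) ∫_{−∞}^{∞} e^(−u^2) du = sqrt(π/(32n)).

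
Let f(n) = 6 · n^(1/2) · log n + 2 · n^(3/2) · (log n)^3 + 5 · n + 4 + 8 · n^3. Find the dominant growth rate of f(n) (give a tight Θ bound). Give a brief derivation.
f(n) ∈ Θ(n^3)

Compare the terms by growth order. For large n, n^a · (log n)^b dominates n^a' · (log n)^b' iff a > a', or (a = a' and b > b'). Ranking the 5 terms shows the dominant one is 8 · n^3. Hence f(n) ∈ Θ(n^3).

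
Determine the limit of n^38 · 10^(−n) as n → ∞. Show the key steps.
lim = 0

Exponentials with base > 1 dominate every fixed polynomial: for any fixed c, n^c / 10^n → 0 as n → ∞ (e.g. by the ratio test, or by writing 10^n = e^(n ln 10) and noting e^(n ln 10) / n^c → ∞). Hence n^38 · 10^(−n) = n^38 / 10^n → 0.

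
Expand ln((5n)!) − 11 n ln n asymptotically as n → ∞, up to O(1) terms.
ln((5n)!) − 11 n ln n = −6 n ln n + 5(ln 5 − 1) n + (1/2) ln(2π·5n) + O(1/n)

Stirling: ln((5n)!) = 5n ln(5n) − 5n + (1/2) ln(2π·5n) + O(1/n).
Expand 5n ln(5n) = 5n (ln n + ln 5) = 5n ln n + 5n ln 5.
Subtract 11n ln n: leading term is (5 − 11) n ln n = −6 n ln n. The next term is 5n ln 5 − 5n = 5(ln 5 − 1) n. Then the (1/2) ln(2π·5n) correction.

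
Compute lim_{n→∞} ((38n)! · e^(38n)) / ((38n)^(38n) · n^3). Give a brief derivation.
lim = 0

Stirling: (38n)! ~ sqrt(2π·38n) · (38n/e)^(38n). Hence
  (38n)! · e^(38n) / (38n)^(38n) ~ sqrt(2π·38n).
Dividing by n^3: sqrt(2π·38n) / n^3 = sqrt(2π·38) · n^((1−6)/2), so the expression behaves like sqrt(2π·38) · n^((1−6)/2) → 0.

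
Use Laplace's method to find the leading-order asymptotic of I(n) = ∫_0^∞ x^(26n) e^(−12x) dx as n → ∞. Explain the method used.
I(n) ~ (sqrt(2π·26n) / 12) · (26n/(12e))^(26n)

Write the integrand as exp(26n ln x − 12x) and set f(x) = 26n ln x − 12x. Then f'(x) = 26n/x − 12 = 0 at x* = 26n/12, and f''(x*) = −26n/x*^2 = −12^2/(26n). Laplace's method (interior maximum) gives
  I(n) ~ e^(f(x*)) · sqrt(2π / |f''(x*)|)
        = exp(26n ln(26n/12) − 26n) · sqrt(2π · 26n / 12^2)
        = (26n/12)^(26n) e^(−26n) · sqrt(2π·26n) / 12
        = (sqrt(2π·26n) / 12) · (26n/(12e))^(26n).
This matches Γ(26n+1)/12^(26n+1) with Stirling applied to Γ.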